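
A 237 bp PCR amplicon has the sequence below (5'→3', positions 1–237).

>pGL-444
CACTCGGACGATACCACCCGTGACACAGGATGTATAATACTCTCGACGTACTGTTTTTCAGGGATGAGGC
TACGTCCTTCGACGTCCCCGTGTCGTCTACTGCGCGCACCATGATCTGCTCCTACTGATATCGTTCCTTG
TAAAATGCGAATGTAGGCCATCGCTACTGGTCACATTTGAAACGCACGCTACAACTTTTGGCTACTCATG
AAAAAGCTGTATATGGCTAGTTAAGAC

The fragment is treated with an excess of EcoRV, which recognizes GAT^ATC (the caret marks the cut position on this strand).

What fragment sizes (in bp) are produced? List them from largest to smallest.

The EcoRV site (GATATC) starts at position 127.
EcoRV cuts after base 3 of each site, so after position 129.
Linear molecule, 1 cut → 2 fragments:
  1–129 → 129 bp
  130–237 → 108 bp
Sorted largest to smallest: 129, 108 bp.

129, 108 bp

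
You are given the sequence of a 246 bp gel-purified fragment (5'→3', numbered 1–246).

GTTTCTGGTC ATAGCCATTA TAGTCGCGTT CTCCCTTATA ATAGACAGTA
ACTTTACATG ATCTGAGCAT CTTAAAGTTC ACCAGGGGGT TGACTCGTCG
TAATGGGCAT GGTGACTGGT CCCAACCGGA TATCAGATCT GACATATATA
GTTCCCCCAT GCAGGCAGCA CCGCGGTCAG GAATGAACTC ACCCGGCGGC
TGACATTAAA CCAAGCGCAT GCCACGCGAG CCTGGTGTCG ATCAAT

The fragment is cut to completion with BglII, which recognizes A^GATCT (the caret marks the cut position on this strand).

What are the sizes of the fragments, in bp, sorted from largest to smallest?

135, 111 bp

The BglII site (AGATCT) starts at position 135.
BglII cuts after the first base of each site, so after position 135.
Linear molecule, 1 cut → 2 fragments:
  1–135 → 135 bp
  136–246 → 111 bp
Sorted largest to smallest: 135, 111 bp.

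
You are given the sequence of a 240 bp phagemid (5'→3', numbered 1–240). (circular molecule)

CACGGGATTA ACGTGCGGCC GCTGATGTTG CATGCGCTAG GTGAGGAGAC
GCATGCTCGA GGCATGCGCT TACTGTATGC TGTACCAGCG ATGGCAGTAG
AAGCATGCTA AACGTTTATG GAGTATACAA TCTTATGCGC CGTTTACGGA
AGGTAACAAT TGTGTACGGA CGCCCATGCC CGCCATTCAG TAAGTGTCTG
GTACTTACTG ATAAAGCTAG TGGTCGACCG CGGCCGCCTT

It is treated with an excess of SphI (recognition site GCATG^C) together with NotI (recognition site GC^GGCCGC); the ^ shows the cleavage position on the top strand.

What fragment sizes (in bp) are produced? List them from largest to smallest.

SphI sites (GCATGC) start at positions 30, 51, 62, 103.
SphI cuts after base 5 of each site (before the last base), so after positions 34, 55, 66, 107.
NotI sites (GCGGCCGC) start at positions 15, 230.
NotI cuts after base 2 of each site, so after positions 16, 231.
Combined cut positions: 16, 34, 55, 66, 107, 231.
Circular molecule, 6 cuts → 6 fragments:
  17–34 → 18 bp
  35–55 → 21 bp
  56–66 → 11 bp
  67–107 → 41 bp
  108–231 → 124 bp
  232–240 then 1–16 → 9 + 16 = 25 bp
Sorted largest to smallest: 124, 41, 25, 21, 18, 11 bp.

124, 41, 25, 21, 18, 11 bp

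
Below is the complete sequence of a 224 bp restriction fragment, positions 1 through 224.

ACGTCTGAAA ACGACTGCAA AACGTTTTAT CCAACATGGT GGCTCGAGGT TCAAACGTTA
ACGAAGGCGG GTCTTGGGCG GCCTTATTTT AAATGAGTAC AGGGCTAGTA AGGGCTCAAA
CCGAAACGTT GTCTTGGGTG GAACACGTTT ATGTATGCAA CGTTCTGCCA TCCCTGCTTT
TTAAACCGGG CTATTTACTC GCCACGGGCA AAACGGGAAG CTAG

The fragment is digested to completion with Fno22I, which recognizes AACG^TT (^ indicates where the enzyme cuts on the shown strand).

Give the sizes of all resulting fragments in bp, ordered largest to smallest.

71, 62, 34, 33, 24 bp

Fno22I sites (AACGTT) start at positions 21, 54, 125, 159.
Fno22I cuts after base 4 of each site, so after positions 24, 57, 128, 162.
Linear molecule, 4 cuts → 5 fragments:
  1–24 → 24 bp
  25–57 → 33 bp
  58–128 → 71 bp
  129–162 → 34 bp
  163–224 → 62 bp
Sorted largest to smallest: 71, 62, 34, 33, 24 bp.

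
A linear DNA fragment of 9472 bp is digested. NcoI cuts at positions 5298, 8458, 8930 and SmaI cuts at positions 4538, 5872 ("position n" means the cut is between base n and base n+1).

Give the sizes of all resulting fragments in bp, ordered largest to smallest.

4538, 2586, 760, 574, 542, 472 bp

Combined cut positions (sorted): 4538, 5298, 5872, 8458, 8930.
Linear molecule, 5 cuts → 6 fragments:
  4538 − 0 = 4538 bp
  5298 − 4538 = 760 bp
  5872 − 5298 = 574 bp
  8458 − 5872 = 2586 bp
  8930 − 8458 = 472 bp
  9472 − 8930 = 542 bp
Sorted largest to smallest: 4538, 2586, 760, 574, 542, 472 bp.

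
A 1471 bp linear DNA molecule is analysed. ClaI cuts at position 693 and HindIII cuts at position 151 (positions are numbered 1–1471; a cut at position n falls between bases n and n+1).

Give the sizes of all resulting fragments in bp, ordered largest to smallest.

Combined cut positions (sorted): 151, 693.
Linear molecule, 2 cuts → 3 fragments:
  151 − 0 = 151 bp
  693 − 151 = 542 bp
  1471 − 693 = 778 bp
Sorted largest to smallest: 778, 542, 151 bp.

778, 542, 151 bp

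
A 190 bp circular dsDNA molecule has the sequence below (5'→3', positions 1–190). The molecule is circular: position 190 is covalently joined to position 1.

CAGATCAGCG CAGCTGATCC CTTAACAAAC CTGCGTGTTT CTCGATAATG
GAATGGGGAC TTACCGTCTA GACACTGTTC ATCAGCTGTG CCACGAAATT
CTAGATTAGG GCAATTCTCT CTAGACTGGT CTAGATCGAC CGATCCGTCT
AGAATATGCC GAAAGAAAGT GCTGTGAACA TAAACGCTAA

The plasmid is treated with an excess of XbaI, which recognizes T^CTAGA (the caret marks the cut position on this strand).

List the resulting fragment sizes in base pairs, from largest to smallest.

XbaI sites (TCTAGA) start at positions 67, 100, 120, 130, 148.
XbaI cuts after the first base of each site, so after positions 67, 100, 120, 130, 148.
Circular molecule, 5 cuts → 5 fragments:
  68–100 → 33 bp
  101–120 → 20 bp
  121–130 → 10 bp
  131–148 → 18 bp
  149–190 then 1–67 → 42 + 67 = 109 bp
Sorted largest to smallest: 109, 33, 20, 18, 10 bp.

109, 33, 20, 18, 10 bp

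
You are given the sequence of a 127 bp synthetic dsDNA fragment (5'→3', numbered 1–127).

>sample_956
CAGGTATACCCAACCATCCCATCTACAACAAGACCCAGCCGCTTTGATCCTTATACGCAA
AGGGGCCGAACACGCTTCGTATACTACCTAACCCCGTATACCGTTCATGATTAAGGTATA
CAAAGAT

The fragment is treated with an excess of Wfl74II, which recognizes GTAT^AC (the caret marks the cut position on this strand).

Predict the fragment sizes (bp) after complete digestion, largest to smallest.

75, 20, 17, 8, 7 bp

Wfl74II sites (GTATAC) start at positions 4, 79, 96, 116.
Wfl74II cuts after base 4 of each site, so after positions 7, 82, 99, 119.
Linear molecule, 4 cuts → 5 fragments:
  1–7 → 7 bp
  8–82 → 75 bp
  83–99 → 17 bp
  100–119 → 20 bp
  120–127 → 8 bp
Sorted largest to smallest: 75, 20, 17, 8, 7 bp.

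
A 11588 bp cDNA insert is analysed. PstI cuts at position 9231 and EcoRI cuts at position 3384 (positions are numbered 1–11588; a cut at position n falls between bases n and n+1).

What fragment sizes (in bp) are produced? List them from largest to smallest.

Combined cut positions (sorted): 3384, 9231.
Linear molecule, 2 cuts → 3 fragments:
  3384 − 0 = 3384 bp
  9231 − 3384 = 5847 bp
  11588 − 9231 = 2357 bp
Sorted largest to smallest: 5847, 3384, 2357 bp.

5847, 3384, 2357 bp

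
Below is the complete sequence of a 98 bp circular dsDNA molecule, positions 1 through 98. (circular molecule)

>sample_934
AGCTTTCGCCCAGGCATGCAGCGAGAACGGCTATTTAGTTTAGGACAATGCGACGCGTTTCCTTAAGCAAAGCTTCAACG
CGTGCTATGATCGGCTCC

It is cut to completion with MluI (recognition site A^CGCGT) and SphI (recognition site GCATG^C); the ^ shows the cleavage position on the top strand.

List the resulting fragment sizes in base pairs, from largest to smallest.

38, 35, 25 bp

MluI sites (ACGCGT) start at positions 53, 78.
MluI cuts after the first base of each site, so after positions 53, 78.
The SphI site (GCATGC) starts at position 14.
SphI cuts after base 5 of each site (before the last base), so after position 18.
Combined cut positions: 18, 53, 78.
Circular molecule, 3 cuts → 3 fragments:
  19–53 → 35 bp
  54–78 → 25 bp
  79–98 then 1–18 → 20 + 18 = 38 bp
Sorted largest to smallest: 38, 35, 25 bp.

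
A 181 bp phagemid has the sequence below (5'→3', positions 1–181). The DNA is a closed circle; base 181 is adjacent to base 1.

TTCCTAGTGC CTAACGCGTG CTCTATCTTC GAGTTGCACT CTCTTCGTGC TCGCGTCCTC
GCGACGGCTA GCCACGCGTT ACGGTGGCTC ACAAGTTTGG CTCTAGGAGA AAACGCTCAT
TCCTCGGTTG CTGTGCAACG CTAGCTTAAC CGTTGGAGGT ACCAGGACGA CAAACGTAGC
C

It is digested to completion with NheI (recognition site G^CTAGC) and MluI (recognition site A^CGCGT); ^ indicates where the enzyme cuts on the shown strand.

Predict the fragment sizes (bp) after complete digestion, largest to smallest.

NheI sites (GCTAGC) start at positions 67, 140.
NheI cuts after the first base of each site, so after positions 67, 140.
MluI sites (ACGCGT) start at positions 14, 74.
MluI cuts after the first base of each site, so after positions 14, 74.
Combined cut positions: 14, 67, 74, 140.
Circular molecule, 4 cuts → 4 fragments:
  15–67 → 53 bp
  68–74 → 7 bp
  75–140 → 66 bp
  141–181 then 1–14 → 41 + 14 = 55 bp
Sorted largest to smallest: 66, 55, 53, 7 bp.

66, 55, 53, 7 bp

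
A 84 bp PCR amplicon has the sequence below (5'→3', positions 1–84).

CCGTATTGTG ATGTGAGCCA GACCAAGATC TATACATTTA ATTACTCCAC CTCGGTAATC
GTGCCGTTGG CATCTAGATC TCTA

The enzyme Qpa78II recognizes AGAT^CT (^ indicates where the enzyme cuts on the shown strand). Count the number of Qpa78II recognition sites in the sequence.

2

AGATCT occurs starting at positions 26, 76.
Qpa78II cuts at 2 sites.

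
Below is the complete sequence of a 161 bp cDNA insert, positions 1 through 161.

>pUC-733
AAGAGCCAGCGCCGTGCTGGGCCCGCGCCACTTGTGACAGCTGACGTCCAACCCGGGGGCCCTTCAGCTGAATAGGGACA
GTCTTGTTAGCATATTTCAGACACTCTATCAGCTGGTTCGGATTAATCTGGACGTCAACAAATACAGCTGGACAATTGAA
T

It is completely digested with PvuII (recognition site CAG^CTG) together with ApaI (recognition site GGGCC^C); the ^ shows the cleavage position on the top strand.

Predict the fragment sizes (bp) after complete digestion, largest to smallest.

PvuII sites (CAGCTG) start at positions 38, 65, 110, 145.
PvuII cuts after base 3 of each site, so after positions 40, 67, 112, 147.
ApaI sites (GGGCCC) start at positions 19, 57.
ApaI cuts after base 5 of each site (before the last base), so after positions 23, 61.
Combined cut positions: 23, 40, 61, 67, 112, 147.
Linear molecule, 6 cuts → 7 fragments:
  1–23 → 23 bp
  24–40 → 17 bp
  41–61 → 21 bp
  62–67 → 6 bp
  68–112 → 45 bp
  113–147 → 35 bp
  148–161 → 14 bp
Sorted largest to smallest: 45, 35, 23, 21, 17, 14, 6 bp.

45, 35, 23, 21, 17, 14, 6 bp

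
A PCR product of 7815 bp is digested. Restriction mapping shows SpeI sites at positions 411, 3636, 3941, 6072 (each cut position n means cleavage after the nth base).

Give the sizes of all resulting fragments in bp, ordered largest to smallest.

Linear molecule, 4 cuts → 5 fragments:
  411 − 0 = 411 bp
  3636 − 411 = 3225 bp
  3941 − 3636 = 305 bp
  6072 − 3941 = 2131 bp
  7815 − 6072 = 1743 bp
Sorted largest to smallest: 3225, 2131, 1743, 411, 305 bp.

3225, 2131, 1743, 411, 305 bp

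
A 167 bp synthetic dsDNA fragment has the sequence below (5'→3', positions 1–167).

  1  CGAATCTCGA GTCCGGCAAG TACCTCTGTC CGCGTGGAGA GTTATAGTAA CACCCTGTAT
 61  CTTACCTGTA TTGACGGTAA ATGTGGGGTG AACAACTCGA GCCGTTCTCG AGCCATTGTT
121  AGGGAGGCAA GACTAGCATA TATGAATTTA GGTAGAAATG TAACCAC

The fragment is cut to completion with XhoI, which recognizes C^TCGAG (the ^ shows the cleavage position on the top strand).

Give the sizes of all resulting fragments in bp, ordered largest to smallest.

90, 60, 11, 6 bp

XhoI sites (CTCGAG) start at positions 6, 96, 107.
XhoI cuts after the first base of each site, so after positions 6, 96, 107.
Linear molecule, 3 cuts → 4 fragments:
  1–6 → 6 bp
  7–96 → 90 bp
  97–107 → 11 bp
  108–167 → 60 bp
Sorted largest to smallest: 90, 60, 11, 6 bp.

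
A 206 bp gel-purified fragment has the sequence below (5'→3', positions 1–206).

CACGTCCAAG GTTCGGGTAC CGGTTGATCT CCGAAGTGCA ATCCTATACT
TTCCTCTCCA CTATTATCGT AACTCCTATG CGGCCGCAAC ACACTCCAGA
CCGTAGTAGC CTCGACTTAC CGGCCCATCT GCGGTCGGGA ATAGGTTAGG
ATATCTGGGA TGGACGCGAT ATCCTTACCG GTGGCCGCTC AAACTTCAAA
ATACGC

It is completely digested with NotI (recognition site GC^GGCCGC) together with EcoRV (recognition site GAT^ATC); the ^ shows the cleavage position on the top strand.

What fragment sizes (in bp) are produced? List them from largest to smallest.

The NotI site (GCGGCCGC) starts at position 80.
NotI cuts after base 2 of each site, so after position 81.
EcoRV sites (GATATC) start at positions 150, 168.
EcoRV cuts after base 3 of each site, so after positions 152, 170.
Combined cut positions: 81, 152, 170.
Linear molecule, 3 cuts → 4 fragments:
  1–81 → 81 bp
  82–152 → 71 bp
  153–170 → 18 bp
  171–206 → 36 bp
Sorted largest to smallest: 81, 71, 36, 18 bp.

81, 71, 36, 18 bp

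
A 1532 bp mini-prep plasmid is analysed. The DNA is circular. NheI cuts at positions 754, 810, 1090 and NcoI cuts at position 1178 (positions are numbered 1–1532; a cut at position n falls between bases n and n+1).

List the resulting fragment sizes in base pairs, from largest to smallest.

1108, 280, 88, 56 bp

Combined cut positions (sorted): 754, 810, 1090, 1178.
Circular molecule, 4 cuts → 4 fragments:
  810 − 754 = 56 bp
  1090 − 810 = 280 bp
  1178 − 1090 = 88 bp
  wrap: 1532 − 1178 + 754 = 1108 bp
Sorted largest to smallest: 1108, 280, 88, 56 bp.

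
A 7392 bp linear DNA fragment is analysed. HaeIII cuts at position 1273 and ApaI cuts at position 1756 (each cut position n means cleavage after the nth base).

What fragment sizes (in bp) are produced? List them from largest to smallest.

Combined cut positions (sorted): 1273, 1756.
Linear molecule, 2 cuts → 3 fragments:
  1273 − 0 = 1273 bp
  1756 − 1273 = 483 bp
  7392 − 1756 = 5636 bp
Sorted largest to smallest: 5636, 1273, 483 bp.

5636, 1273, 483 bp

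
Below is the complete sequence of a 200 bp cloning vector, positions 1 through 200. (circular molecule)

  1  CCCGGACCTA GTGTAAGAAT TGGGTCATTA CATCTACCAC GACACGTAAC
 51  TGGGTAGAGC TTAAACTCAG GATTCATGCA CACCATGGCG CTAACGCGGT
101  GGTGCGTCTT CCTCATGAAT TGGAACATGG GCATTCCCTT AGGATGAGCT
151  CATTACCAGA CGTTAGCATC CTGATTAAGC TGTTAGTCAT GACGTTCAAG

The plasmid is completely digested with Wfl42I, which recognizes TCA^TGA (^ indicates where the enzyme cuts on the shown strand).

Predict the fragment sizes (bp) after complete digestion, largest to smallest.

Wfl42I sites (TCATGA) start at positions 113, 187.
Wfl42I cuts after base 3 of each site, so after positions 115, 189.
Circular molecule, 2 cuts → 2 fragments:
  116–189 → 74 bp
  190–200 then 1–115 → 11 + 115 = 126 bp
Sorted largest to smallest: 126, 74 bp.

126, 74 bp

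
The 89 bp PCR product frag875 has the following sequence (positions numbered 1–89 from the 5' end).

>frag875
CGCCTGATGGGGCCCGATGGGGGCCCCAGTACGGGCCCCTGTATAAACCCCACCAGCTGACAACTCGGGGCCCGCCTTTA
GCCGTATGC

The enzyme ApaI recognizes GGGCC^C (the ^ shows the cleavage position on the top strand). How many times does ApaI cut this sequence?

4

GGGCCC occurs starting at positions 10, 21, 33, 68.
ApaI cuts at 4 sites.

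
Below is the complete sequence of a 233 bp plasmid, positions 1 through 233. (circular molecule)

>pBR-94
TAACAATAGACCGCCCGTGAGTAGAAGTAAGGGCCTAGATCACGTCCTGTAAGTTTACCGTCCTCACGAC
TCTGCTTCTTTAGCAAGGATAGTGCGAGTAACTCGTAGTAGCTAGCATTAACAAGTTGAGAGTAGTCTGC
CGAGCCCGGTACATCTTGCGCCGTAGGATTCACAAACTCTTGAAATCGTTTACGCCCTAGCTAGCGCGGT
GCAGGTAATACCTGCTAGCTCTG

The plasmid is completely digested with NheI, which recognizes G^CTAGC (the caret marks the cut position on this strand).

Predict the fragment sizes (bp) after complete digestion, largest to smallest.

120, 89, 24 bp

NheI sites (GCTAGC) start at positions 111, 200, 224.
NheI cuts after the first base of each site, so after positions 111, 200, 224.
Circular molecule, 3 cuts → 3 fragments:
  112–200 → 89 bp
  201–224 → 24 bp
  225–233 then 1–111 → 9 + 111 = 120 bp
Sorted largest to smallest: 120, 89, 24 bp.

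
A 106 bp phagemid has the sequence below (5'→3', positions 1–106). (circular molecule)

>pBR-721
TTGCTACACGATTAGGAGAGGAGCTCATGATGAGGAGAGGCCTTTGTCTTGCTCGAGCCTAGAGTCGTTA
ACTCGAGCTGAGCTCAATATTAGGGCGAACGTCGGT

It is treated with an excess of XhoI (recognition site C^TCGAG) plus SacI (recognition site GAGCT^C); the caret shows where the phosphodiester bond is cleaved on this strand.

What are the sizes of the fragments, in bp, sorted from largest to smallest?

47, 27, 20, 12 bp

XhoI sites (CTCGAG) start at positions 52, 72.
XhoI cuts after the first base of each site, so after positions 52, 72.
SacI sites (GAGCTC) start at positions 21, 80.
SacI cuts after base 5 of each site (before the last base), so after positions 25, 84.
Combined cut positions: 25, 52, 72, 84.
Circular molecule, 4 cuts → 4 fragments:
  26–52 → 27 bp
  53–72 → 20 bp
  73–84 → 12 bp
  85–106 then 1–25 → 22 + 25 = 47 bp
Sorted largest to smallest: 47, 27, 20, 12 bp.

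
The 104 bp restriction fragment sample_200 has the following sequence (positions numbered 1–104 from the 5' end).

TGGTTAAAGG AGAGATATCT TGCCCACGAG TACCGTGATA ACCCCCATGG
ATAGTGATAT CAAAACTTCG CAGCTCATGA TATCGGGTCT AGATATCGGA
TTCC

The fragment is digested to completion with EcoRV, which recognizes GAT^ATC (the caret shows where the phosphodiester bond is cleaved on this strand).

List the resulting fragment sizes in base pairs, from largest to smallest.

EcoRV sites (GATATC) start at positions 14, 56, 79, 92.
EcoRV cuts after base 3 of each site, so after positions 16, 58, 81, 94.
Linear molecule, 4 cuts → 5 fragments:
  1–16 → 16 bp
  17–58 → 42 bp
  59–81 → 23 bp
  82–94 → 13 bp
  95–104 → 10 bp
Sorted largest to smallest: 42, 23, 16, 13, 10 bp.

42, 23, 16, 13, 10 bp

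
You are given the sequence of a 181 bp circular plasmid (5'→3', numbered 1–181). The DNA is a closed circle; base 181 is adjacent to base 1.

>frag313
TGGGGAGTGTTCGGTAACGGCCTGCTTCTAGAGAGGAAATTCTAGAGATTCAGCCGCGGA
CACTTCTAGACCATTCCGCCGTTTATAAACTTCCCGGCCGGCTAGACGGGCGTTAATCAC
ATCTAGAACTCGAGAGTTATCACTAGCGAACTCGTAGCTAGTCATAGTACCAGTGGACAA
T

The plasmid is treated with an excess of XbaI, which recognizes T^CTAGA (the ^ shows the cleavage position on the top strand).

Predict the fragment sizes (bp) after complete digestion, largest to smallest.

86, 57, 24, 14 bp

XbaI sites (TCTAGA) start at positions 27, 41, 65, 122.
XbaI cuts after the first base of each site, so after positions 27, 41, 65, 122.
Circular molecule, 4 cuts → 4 fragments:
  28–41 → 14 bp
  42–65 → 24 bp
  66–122 → 57 bp
  123–181 then 1–27 → 59 + 27 = 86 bp
Sorted largest to smallest: 86, 57, 24, 14 bp.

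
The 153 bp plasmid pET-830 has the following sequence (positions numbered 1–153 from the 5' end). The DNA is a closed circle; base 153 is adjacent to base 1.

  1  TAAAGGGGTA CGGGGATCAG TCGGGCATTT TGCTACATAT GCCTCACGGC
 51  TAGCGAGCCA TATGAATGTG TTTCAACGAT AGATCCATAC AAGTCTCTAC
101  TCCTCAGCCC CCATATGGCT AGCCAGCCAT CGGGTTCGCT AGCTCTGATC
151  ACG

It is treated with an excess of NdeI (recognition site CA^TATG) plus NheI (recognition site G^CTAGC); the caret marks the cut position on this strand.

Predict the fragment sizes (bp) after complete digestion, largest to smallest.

NdeI sites (CATATG) start at positions 36, 59, 112.
NdeI cuts after base 2 of each site, so after positions 37, 60, 113.
NheI sites (GCTAGC) start at positions 49, 118, 138.
NheI cuts after the first base of each site, so after positions 49, 118, 138.
Combined cut positions: 37, 49, 60, 113, 118, 138.
Circular molecule, 6 cuts → 6 fragments:
  38–49 → 12 bp
  50–60 → 11 bp
  61–113 → 53 bp
  114–118 → 5 bp
  119–138 → 20 bp
  139–153 then 1–37 → 15 + 37 = 52 bp
Sorted largest to smallest: 53, 52, 20, 12, 11, 5 bp.

53, 52, 20, 12, 11, 5 bp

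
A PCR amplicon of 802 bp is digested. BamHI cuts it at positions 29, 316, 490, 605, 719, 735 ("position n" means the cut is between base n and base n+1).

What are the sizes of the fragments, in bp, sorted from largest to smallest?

Linear molecule, 6 cuts → 7 fragments:
  29 − 0 = 29 bp
  316 − 29 = 287 bp
  490 − 316 = 174 bp
  605 − 490 = 115 bp
  719 − 605 = 114 bp
  735 − 719 = 16 bp
  802 − 735 = 67 bp
Sorted largest to smallest: 287, 174, 115, 114, 67, 29, 16 bp.

287, 174, 115, 114, 67, 29, 16 bp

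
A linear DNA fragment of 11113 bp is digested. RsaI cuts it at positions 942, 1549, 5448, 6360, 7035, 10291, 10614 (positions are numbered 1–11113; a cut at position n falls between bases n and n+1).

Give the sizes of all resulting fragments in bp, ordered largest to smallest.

3899, 3256, 942, 912, 675, 607, 499, 323 bp

Linear molecule, 7 cuts → 8 fragments:
  942 − 0 = 942 bp
  1549 − 942 = 607 bp
  5448 − 1549 = 3899 bp
  6360 − 5448 = 912 bp
  7035 − 6360 = 675 bp
  10291 − 7035 = 3256 bp
  10614 − 10291 = 323 bp
  11113 − 10614 = 499 bp
Sorted largest to smallest: 3899, 3256, 942, 912, 675, 607, 499, 323 bp.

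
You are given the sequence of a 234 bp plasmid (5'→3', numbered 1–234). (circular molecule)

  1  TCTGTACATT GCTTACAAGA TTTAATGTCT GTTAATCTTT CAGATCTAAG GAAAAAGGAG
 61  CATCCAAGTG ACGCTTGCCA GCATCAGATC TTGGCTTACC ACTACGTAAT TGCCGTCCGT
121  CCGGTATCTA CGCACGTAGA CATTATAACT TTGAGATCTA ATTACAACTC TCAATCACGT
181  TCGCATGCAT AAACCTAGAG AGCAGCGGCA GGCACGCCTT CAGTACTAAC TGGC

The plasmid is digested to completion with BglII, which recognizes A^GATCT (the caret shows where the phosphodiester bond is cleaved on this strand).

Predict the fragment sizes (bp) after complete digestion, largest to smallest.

122, 68, 44 bp

BglII sites (AGATCT) start at positions 42, 86, 154.
BglII cuts after the first base of each site, so after positions 42, 86, 154.
Circular molecule, 3 cuts → 3 fragments:
  43–86 → 44 bp
  87–154 → 68 bp
  155–234 then 1–42 → 80 + 42 = 122 bp
Sorted largest to smallest: 122, 68, 44 bp.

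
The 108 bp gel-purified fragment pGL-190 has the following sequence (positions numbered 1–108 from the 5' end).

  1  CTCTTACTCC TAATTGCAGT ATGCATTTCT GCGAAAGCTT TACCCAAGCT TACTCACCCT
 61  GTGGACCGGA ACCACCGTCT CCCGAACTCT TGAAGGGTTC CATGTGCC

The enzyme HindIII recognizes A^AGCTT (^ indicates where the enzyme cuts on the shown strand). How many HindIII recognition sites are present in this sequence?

AAGCTT occurs starting at positions 35, 46.
HindIII cuts at 2 sites.

2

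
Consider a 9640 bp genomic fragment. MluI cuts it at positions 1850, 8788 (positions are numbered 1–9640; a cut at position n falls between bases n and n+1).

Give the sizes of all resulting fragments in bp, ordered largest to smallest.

6938, 1850, 852 bp

Linear molecule, 2 cuts → 3 fragments:
  1850 − 0 = 1850 bp
  8788 − 1850 = 6938 bp
  9640 − 8788 = 852 bp
Sorted largest to smallest: 6938, 1850, 852 bp.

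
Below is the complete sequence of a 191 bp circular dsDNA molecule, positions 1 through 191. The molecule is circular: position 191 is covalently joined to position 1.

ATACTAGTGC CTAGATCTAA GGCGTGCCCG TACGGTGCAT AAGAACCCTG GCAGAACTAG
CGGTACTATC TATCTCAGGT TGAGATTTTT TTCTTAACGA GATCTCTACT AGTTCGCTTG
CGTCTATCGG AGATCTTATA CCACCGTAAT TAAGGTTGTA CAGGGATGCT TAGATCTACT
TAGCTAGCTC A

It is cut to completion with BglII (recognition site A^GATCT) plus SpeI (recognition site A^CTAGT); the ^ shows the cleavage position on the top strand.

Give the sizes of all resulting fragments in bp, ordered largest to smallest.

BglII sites (AGATCT) start at positions 13, 100, 131, 172.
BglII cuts after the first base of each site, so after positions 13, 100, 131, 172.
SpeI sites (ACTAGT) start at positions 3, 108.
SpeI cuts after the first base of each site, so after positions 3, 108.
Combined cut positions: 3, 13, 100, 108, 131, 172.
Circular molecule, 6 cuts → 6 fragments:
  4–13 → 10 bp
  14–100 → 87 bp
  101–108 → 8 bp
  109–131 → 23 bp
  132–172 → 41 bp
  173–191 then 1–3 → 19 + 3 = 22 bp
Sorted largest to smallest: 87, 41, 23, 22, 10, 8 bp.

87, 41, 23, 22, 10, 8 bp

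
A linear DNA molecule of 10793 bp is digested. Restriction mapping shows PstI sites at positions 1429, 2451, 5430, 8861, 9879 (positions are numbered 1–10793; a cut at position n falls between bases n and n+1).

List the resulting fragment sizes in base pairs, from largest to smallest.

Linear molecule, 5 cuts → 6 fragments:
  1429 − 0 = 1429 bp
  2451 − 1429 = 1022 bp
  5430 − 2451 = 2979 bp
  8861 − 5430 = 3431 bp
  9879 − 8861 = 1018 bp
  10793 − 9879 = 914 bp
Sorted largest to smallest: 3431, 2979, 1429, 1022, 1018, 914 bp.

3431, 2979, 1429, 1022, 1018, 914 bp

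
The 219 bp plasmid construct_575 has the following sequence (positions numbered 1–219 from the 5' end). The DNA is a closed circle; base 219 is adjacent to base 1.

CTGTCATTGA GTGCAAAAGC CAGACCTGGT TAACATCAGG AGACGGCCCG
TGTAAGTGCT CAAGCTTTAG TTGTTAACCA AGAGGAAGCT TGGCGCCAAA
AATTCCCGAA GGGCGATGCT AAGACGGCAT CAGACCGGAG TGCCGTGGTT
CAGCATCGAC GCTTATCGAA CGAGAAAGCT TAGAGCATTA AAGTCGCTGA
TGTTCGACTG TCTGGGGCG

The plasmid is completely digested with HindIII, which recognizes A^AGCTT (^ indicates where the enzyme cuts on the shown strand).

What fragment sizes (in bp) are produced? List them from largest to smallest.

105, 90, 24 bp

HindIII sites (AAGCTT) start at positions 62, 86, 176.
HindIII cuts after the first base of each site, so after positions 62, 86, 176.
Circular molecule, 3 cuts → 3 fragments:
  63–86 → 24 bp
  87–176 → 90 bp
  177–219 then 1–62 → 43 + 62 = 105 bp
Sorted largest to smallest: 105, 90, 24 bp.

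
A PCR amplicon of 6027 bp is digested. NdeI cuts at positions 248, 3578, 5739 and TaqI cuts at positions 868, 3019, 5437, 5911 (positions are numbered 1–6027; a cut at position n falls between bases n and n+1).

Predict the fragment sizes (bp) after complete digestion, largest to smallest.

Combined cut positions (sorted): 248, 868, 3019, 3578, 5437, 5739, 5911.
Linear molecule, 7 cuts → 8 fragments:
  248 − 0 = 248 bp
  868 − 248 = 620 bp
  3019 − 868 = 2151 bp
  3578 − 3019 = 559 bp
  5437 − 3578 = 1859 bp
  5739 − 5437 = 302 bp
  5911 − 5739 = 172 bp
  6027 − 5911 = 116 bp
Sorted largest to smallest: 2151, 1859, 620, 559, 302, 248, 172, 116 bp.

2151, 1859, 620, 559, 302, 248, 172, 116 bp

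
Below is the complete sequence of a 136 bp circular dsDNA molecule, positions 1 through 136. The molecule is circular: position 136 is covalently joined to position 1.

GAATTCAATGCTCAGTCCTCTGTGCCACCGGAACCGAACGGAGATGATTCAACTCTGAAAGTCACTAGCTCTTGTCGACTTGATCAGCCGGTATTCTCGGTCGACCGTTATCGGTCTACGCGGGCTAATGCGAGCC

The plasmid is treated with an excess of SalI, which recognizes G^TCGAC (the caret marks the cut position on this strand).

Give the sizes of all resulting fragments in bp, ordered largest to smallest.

110, 26 bp

SalI sites (GTCGAC) start at positions 74, 100.
SalI cuts after the first base of each site, so after positions 74, 100.
Circular molecule, 2 cuts → 2 fragments:
  75–100 → 26 bp
  101–136 then 1–74 → 36 + 74 = 110 bp
Sorted largest to smallest: 110, 26 bp.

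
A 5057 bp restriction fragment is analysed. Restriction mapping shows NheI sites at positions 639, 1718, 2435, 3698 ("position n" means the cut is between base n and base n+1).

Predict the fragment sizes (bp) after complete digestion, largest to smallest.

1359, 1263, 1079, 717, 639 bp

Linear molecule, 4 cuts → 5 fragments:
  639 − 0 = 639 bp
  1718 − 639 = 1079 bp
  2435 − 1718 = 717 bp
  3698 − 2435 = 1263 bp
  5057 − 3698 = 1359 bp
Sorted largest to smallest: 1359, 1263, 1079, 717, 639 bp.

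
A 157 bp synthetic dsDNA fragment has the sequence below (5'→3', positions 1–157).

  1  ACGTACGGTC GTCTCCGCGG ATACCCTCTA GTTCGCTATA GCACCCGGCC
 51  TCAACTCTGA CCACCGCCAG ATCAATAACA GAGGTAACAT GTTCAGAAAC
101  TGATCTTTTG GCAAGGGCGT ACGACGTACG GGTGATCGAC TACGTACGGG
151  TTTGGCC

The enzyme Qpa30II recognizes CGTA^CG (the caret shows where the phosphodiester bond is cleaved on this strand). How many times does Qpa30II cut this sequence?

CGTACG occurs starting at positions 2, 118, 125, 143.
Qpa30II cuts at 4 sites.

4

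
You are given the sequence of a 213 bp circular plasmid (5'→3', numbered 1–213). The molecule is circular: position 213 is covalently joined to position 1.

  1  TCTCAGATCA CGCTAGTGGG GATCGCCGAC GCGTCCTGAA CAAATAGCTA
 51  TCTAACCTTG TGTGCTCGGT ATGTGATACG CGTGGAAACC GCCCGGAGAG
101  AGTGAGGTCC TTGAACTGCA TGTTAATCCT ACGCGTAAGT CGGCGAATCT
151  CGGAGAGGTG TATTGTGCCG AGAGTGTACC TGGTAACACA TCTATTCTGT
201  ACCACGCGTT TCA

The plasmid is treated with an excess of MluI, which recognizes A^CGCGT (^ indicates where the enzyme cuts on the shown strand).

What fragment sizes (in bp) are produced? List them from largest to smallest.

MluI sites (ACGCGT) start at positions 29, 78, 131, 204.
MluI cuts after the first base of each site, so after positions 29, 78, 131, 204.
Circular molecule, 4 cuts → 4 fragments:
  30–78 → 49 bp
  79–131 → 53 bp
  132–204 → 73 bp
  205–213 then 1–29 → 9 + 29 = 38 bp
Sorted largest to smallest: 73, 53, 49, 38 bp.

73, 53, 49, 38 bp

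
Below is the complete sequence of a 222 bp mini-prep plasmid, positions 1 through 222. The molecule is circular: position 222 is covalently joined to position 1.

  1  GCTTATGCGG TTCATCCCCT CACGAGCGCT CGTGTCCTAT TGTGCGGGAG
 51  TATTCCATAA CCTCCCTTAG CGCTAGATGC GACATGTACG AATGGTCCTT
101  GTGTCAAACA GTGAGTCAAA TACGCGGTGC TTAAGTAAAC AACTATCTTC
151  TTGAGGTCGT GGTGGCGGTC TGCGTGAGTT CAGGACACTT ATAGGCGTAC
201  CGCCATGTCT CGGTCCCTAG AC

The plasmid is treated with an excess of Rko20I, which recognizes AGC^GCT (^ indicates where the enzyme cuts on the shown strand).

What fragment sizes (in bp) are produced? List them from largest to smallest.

178, 44 bp

Rko20I sites (AGCGCT) start at positions 25, 69.
Rko20I cuts after base 3 of each site, so after positions 27, 71.
Circular molecule, 2 cuts → 2 fragments:
  28–71 → 44 bp
  72–222 then 1–27 → 151 + 27 = 178 bp
Sorted largest to smallest: 178, 44 bp.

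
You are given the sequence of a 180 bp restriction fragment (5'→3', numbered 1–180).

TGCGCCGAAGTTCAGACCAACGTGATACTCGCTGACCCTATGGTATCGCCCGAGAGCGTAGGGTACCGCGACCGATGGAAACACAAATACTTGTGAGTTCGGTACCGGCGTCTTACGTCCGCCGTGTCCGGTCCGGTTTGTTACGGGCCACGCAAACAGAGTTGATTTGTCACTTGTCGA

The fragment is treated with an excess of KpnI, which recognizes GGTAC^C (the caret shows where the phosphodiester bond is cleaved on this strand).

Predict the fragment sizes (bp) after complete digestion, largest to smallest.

KpnI sites (GGTACC) start at positions 62, 101.
KpnI cuts after base 5 of each site (before the last base), so after positions 66, 105.
Linear molecule, 2 cuts → 3 fragments:
  1–66 → 66 bp
  67–105 → 39 bp
  106–180 → 75 bp
Sorted largest to smallest: 75, 66, 39 bp.

75, 66, 39 bp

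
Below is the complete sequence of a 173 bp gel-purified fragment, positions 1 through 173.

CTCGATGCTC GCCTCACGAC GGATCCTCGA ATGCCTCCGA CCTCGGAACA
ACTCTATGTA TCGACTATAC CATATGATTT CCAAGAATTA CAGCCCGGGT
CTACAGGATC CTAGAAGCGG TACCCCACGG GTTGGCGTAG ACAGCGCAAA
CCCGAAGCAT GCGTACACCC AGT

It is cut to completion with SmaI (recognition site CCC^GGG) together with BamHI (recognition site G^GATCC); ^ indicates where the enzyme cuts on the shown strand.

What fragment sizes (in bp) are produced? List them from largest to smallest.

75, 67, 21, 10 bp

The SmaI site (CCCGGG) starts at position 94.
SmaI cuts after base 3 of each site, so after position 96.
BamHI sites (GGATCC) start at positions 21, 106.
BamHI cuts after the first base of each site, so after positions 21, 106.
Combined cut positions: 21, 96, 106.
Linear molecule, 3 cuts → 4 fragments:
  1–21 → 21 bp
  22–96 → 75 bp
  97–106 → 10 bp
  107–173 → 67 bp
Sorted largest to smallest: 75, 67, 21, 10 bp.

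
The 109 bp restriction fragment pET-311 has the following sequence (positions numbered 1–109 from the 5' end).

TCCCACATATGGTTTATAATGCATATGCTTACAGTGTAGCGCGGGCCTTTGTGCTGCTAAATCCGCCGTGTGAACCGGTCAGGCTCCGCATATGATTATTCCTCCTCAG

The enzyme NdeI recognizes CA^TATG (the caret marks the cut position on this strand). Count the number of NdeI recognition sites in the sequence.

3

CATATG occurs starting at positions 6, 22, 89.
NdeI cuts at 3 sites.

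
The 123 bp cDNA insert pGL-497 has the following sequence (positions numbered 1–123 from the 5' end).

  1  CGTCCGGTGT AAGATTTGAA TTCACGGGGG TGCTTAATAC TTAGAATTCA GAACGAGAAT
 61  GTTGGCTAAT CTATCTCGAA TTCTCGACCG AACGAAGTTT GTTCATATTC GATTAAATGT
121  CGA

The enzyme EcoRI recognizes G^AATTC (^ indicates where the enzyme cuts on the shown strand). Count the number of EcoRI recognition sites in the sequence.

GAATTC occurs starting at positions 18, 44, 78.
EcoRI cuts at 3 sites.

3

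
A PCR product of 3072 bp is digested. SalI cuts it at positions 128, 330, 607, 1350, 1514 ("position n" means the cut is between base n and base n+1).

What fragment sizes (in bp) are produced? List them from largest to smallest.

1558, 743, 277, 202, 164, 128 bp

Linear molecule, 5 cuts → 6 fragments:
  128 − 0 = 128 bp
  330 − 128 = 202 bp
  607 − 330 = 277 bp
  1350 − 607 = 743 bp
  1514 − 1350 = 164 bp
  3072 − 1514 = 1558 bp
Sorted largest to smallest: 1558, 743, 277, 202, 164, 128 bp.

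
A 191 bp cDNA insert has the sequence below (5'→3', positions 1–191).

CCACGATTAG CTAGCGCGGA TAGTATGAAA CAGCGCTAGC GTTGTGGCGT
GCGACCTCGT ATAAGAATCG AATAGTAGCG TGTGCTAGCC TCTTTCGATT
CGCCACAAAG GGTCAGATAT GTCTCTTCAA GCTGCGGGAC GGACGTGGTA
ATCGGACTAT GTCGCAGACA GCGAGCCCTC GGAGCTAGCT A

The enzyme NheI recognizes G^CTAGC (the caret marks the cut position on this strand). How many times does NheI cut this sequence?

4

GCTAGC occurs starting at positions 10, 35, 84, 184.
NheI cuts at 4 sites.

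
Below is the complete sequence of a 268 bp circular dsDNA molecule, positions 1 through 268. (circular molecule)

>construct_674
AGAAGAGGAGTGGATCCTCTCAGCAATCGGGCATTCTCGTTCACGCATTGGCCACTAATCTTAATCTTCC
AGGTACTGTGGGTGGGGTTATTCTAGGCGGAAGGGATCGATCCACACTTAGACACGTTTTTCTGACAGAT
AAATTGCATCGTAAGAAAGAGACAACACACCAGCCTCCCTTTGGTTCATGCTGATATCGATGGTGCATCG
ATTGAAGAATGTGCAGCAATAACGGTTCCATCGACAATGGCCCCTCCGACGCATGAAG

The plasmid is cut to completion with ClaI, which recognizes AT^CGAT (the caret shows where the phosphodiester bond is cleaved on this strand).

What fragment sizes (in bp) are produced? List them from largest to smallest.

167, 90, 11 bp

ClaI sites (ATCGAT) start at positions 106, 196, 207.
ClaI cuts after base 2 of each site, so after positions 107, 197, 208.
Circular molecule, 3 cuts → 3 fragments:
  108–197 → 90 bp
  198–208 → 11 bp
  209–268 then 1–107 → 60 + 107 = 167 bp
Sorted largest to smallest: 167, 90, 11 bp.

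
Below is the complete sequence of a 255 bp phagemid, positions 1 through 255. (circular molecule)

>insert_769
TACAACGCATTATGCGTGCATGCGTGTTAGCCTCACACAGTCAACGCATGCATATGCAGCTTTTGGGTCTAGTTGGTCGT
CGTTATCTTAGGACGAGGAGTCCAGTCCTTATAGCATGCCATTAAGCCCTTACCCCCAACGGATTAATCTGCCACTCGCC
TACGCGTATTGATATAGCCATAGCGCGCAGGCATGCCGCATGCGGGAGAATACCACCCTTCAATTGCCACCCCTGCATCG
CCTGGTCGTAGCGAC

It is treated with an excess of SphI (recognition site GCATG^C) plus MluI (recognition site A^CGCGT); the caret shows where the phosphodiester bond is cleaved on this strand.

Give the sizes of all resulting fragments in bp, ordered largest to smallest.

75, 68, 44, 33, 28, 7 bp

SphI sites (GCATGC) start at positions 18, 46, 114, 191, 198.
SphI cuts after base 5 of each site (before the last base), so after positions 22, 50, 118, 195, 202.
The MluI site (ACGCGT) starts at position 162.
MluI cuts after the first base of each site, so after position 162.
Combined cut positions: 22, 50, 118, 162, 195, 202.
Circular molecule, 6 cuts → 6 fragments:
  23–50 → 28 bp
  51–118 → 68 bp
  119–162 → 44 bp
  163–195 → 33 bp
  196–202 → 7 bp
  203–255 then 1–22 → 53 + 22 = 75 bp
Sorted largest to smallest: 75, 68, 44, 33, 28, 7 bp.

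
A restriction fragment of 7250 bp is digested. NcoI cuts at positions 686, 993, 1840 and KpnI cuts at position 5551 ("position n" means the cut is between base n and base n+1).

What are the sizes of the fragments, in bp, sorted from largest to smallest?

Combined cut positions (sorted): 686, 993, 1840, 5551.
Linear molecule, 4 cuts → 5 fragments:
  686 − 0 = 686 bp
  993 − 686 = 307 bp
  1840 − 993 = 847 bp
  5551 − 1840 = 3711 bp
  7250 − 5551 = 1699 bp
Sorted largest to smallest: 3711, 1699, 847, 686, 307 bp.

3711, 1699, 847, 686, 307 bp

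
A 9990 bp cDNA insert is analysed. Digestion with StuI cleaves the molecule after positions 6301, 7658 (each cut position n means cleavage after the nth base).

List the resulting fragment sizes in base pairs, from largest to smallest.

Linear molecule, 2 cuts → 3 fragments:
  6301 − 0 = 6301 bp
  7658 − 6301 = 1357 bp
  9990 − 7658 = 2332 bp
Sorted largest to smallest: 6301, 2332, 1357 bp.

6301, 2332, 1357 bp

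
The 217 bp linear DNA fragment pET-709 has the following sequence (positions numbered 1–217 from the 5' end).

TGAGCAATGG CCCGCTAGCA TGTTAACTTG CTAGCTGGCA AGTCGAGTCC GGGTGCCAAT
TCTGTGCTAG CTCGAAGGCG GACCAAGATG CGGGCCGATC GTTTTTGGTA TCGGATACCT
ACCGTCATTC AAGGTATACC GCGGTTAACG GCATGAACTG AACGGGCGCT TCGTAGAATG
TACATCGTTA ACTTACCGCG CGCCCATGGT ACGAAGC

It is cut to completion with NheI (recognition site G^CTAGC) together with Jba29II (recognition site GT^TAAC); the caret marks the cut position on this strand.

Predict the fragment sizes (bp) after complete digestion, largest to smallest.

NheI sites (GCTAGC) start at positions 14, 30, 66.
NheI cuts after the first base of each site, so after positions 14, 30, 66.
Jba29II sites (GTTAAC) start at positions 22, 144, 187.
Jba29II cuts after base 2 of each site, so after positions 23, 145, 188.
Combined cut positions: 14, 23, 30, 66, 145, 188.
Linear molecule, 6 cuts → 7 fragments:
  1–14 → 14 bp
  15–23 → 9 bp
  24–30 → 7 bp
  31–66 → 36 bp
  67–145 → 79 bp
  146–188 → 43 bp
  189–217 → 29 bp
Sorted largest to smallest: 79, 43, 36, 29, 14, 9, 7 bp.

79, 43, 36, 29, 14, 9, 7 bp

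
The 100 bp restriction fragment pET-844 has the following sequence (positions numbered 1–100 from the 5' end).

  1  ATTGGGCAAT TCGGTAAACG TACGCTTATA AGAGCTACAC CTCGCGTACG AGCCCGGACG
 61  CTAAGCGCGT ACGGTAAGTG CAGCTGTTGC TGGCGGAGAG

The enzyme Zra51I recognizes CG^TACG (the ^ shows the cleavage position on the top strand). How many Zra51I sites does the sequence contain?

3

CGTACG occurs starting at positions 19, 45, 68.
Zra51I cuts at 3 sites.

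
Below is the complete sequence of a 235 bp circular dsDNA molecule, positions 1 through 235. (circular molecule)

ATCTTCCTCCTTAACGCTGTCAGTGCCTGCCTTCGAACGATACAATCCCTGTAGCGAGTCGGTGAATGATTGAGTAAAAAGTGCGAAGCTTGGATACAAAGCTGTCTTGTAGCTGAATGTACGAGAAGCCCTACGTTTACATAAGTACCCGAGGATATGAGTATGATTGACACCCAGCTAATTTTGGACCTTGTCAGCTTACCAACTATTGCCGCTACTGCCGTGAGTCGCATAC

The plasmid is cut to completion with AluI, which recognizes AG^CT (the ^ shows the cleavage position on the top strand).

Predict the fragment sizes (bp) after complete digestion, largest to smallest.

126, 65, 20, 13, 11 bp

AluI sites (AGCT) start at positions 87, 100, 111, 176, 196.
AluI cuts after base 2 of each site, so after positions 88, 101, 112, 177, 197.
Circular molecule, 5 cuts → 5 fragments:
  89–101 → 13 bp
  102–112 → 11 bp
  113–177 → 65 bp
  178–197 → 20 bp
  198–235 then 1–88 → 38 + 88 = 126 bp
Sorted largest to smallest: 126, 65, 20, 13, 11 bp.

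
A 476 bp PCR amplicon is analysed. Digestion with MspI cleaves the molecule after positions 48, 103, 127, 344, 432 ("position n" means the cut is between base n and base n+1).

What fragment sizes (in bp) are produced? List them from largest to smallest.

217, 88, 55, 48, 44, 24 bp

Linear molecule, 5 cuts → 6 fragments:
  48 − 0 = 48 bp
  103 − 48 = 55 bp
  127 − 103 = 24 bp
  344 − 127 = 217 bp
  432 − 344 = 88 bp
  476 − 432 = 44 bp
Sorted largest to smallest: 217, 88, 55, 48, 44, 24 bp.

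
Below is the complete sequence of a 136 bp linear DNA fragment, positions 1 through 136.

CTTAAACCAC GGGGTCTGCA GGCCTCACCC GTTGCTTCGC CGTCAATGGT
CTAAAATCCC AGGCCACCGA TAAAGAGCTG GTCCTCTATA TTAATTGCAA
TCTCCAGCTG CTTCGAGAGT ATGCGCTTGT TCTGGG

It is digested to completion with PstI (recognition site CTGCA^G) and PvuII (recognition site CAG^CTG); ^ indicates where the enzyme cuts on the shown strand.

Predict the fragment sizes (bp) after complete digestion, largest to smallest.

87, 29, 20 bp

The PstI site (CTGCAG) starts at position 16.
PstI cuts after base 5 of each site (before the last base), so after position 20.
The PvuII site (CAGCTG) starts at position 105.
PvuII cuts after base 3 of each site, so after position 107.
Combined cut positions: 20, 107.
Linear molecule, 2 cuts → 3 fragments:
  1–20 → 20 bp
  21–107 → 87 bp
  108–136 → 29 bp
Sorted largest to smallest: 87, 29, 20 bp.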